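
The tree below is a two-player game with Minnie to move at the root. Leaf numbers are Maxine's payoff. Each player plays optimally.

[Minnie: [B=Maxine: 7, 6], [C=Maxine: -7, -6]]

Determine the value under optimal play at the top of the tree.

B (Maxine): max(7, 6) = 7
C (Maxine): max(-7, -6) = -6
Root (Minnie): min(7, -6) = -6

-6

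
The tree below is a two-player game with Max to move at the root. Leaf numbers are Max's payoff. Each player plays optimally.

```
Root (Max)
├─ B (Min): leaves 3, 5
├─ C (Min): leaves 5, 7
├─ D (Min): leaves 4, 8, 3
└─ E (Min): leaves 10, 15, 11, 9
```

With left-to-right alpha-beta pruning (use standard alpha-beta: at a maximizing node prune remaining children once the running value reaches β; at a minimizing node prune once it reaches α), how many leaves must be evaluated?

9

B [α=-∞,β=+∞]: v=3
C [α=3,β=+∞]: v=5
D [α=5,β=+∞]: v=4 after child 1 ≤ α → α-cutoff, skip 2
E [α=5,β=+∞]: v=9
Root [α=-∞,β=+∞]: v=9
Leaves evaluated: 9 of 11.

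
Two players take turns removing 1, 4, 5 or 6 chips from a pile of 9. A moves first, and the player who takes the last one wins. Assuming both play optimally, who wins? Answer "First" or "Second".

Compute winning (W) and losing (L) positions by backward induction:
i:   0  1  2  3  4  5  6  7  8  9
     L  W  L  W  W  W  W  W  W  L
Position 9 is L, so the second player wins.

Second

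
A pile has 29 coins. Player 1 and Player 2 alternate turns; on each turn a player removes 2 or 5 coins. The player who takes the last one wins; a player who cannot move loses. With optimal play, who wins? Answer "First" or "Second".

Mark each pile size as W (mover wins) or L (mover loses):
i:   0  1  2  3  4  5  6  7  8  9 10 11 12 13 14 15 16 17 18 19 20 21 22 23 24 25 26 27 28 29
     L  L  W  W  L  W  W  L  L  W  W  L  W  W  L  L  W  W  L  W  W  L  L  W  W  L  W  W  L  L
Position 29 is L, so the second player wins.

Second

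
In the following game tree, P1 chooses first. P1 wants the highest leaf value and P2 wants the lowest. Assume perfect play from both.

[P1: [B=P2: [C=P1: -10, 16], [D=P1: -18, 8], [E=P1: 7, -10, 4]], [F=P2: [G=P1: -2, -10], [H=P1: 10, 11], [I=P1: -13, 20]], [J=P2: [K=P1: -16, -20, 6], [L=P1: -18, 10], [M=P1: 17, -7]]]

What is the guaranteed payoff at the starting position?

7

C (P1): max(-10, 16) = 16
D (P1): max(-18, 8) = 8
E (P1): max(7, -10, 4) = 7
B (P2): min(16, 8, 7) = 7
G (P1): max(-2, -10) = -2
H (P1): max(10, 11) = 11
I (P1): max(-13, 20) = 20
F (P2): min(-2, 11, 20) = -2
K (P1): max(-16, -20, 6) = 6
L (P1): max(-18, 10) = 10
M (P1): max(17, -7) = 17
J (P2): min(6, 10, 17) = 6
Root (P1): max(7, -2, 6) = 7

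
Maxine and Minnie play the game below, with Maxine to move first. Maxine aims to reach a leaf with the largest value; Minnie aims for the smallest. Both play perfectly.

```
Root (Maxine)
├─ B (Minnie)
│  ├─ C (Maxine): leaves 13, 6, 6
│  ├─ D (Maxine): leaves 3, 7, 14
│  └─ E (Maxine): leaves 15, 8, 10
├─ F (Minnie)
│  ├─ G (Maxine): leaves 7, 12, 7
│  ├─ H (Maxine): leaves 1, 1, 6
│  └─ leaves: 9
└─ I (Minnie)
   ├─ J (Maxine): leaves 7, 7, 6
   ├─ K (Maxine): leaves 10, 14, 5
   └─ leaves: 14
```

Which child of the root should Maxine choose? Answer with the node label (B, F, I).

B

C (Maxine): max(13, 6, 6) = 13
D (Maxine): max(3, 7, 14) = 14
E (Maxine): max(15, 8, 10) = 15
B (Minnie): min(13, 14, 15) = 13
G (Maxine): max(7, 12, 7) = 12
H (Maxine): max(1, 1, 6) = 6
F (Minnie): min(12, 6, 9) = 6
J (Maxine): max(7, 7, 6) = 7
K (Maxine): max(10, 14, 5) = 14
I (Minnie): min(7, 14, 14) = 7
Root (Maxine): max(13, 6, 7) = 13
Maxine picks the child with the highest value: B (value 13).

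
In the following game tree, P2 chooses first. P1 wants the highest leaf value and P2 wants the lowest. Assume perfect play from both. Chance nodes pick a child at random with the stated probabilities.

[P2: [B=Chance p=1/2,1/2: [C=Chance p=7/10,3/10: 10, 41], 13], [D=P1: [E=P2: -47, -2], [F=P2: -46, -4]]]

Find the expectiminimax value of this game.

C (Chance): 7/10·10 + 3/10·41 = 19.3
B (Chance): 1/2·19.3 + 1/2·13 = 16.15
E (P2): min(-47, -2) = -47
F (P2): min(-46, -4) = -46
D (P1): max(-47, -46) = -46
Root (P2): min(16.15, -46) = -46

-46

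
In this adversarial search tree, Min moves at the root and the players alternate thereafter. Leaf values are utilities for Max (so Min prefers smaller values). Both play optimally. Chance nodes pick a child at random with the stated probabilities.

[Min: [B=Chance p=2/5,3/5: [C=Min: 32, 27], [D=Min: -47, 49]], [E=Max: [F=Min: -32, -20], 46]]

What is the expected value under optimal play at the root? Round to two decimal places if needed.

C (Min): min(32, 27) = 27
D (Min): min(-47, 49) = -47
B (Chance): 2/5·27 + 3/5·-47 = -17.4
F (Min): min(-32, -20) = -32
E (Max): max(-32, 46) = 46
Root (Min): min(-17.4, 46) = -17.4

-17.4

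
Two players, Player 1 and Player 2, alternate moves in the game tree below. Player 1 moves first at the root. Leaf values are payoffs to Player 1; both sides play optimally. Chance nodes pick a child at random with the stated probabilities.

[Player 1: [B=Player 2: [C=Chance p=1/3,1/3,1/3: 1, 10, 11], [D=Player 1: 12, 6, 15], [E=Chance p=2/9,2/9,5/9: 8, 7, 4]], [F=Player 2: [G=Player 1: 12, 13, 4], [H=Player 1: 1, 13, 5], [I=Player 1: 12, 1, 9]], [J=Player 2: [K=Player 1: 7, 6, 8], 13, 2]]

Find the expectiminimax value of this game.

12

C (Chance): 1/3·1 + 1/3·10 + 1/3·11 = 7.33
D (Player 1): max(12, 6, 15) = 15
E (Chance): 2/9·8 + 2/9·7 + 5/9·4 = 5.56
B (Player 2): min(7.33, 15, 5.56) = 5.56
G (Player 1): max(12, 13, 4) = 13
H (Player 1): max(1, 13, 5) = 13
I (Player 1): max(12, 1, 9) = 12
F (Player 2): min(13, 13, 12) = 12
K (Player 1): max(7, 6, 8) = 8
J (Player 2): min(8, 13, 2) = 2
Root (Player 1): max(5.56, 12, 2) = 12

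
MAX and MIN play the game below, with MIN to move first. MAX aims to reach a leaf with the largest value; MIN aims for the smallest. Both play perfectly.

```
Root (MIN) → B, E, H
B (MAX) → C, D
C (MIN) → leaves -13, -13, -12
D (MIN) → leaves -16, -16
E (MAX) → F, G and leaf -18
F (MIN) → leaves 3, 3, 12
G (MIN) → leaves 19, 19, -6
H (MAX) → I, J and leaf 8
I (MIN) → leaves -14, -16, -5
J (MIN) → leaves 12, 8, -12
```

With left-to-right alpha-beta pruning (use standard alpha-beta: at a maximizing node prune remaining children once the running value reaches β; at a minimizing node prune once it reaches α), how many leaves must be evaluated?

13

C [α=-∞,β=+∞]: v=-13
D [α=-13,β=+∞]: v=-16 after child 1 ≤ α → α-cutoff, skip 1
B [α=-∞,β=+∞]: v=-13
F [α=-∞,β=-13]: v=3
E [α=-∞,β=-13]: v=3 after child 1 ≥ β → β-cutoff, skip 2
I [α=-∞,β=-13]: v=-16
J [α=-16,β=-13]: v=-12
H [α=-∞,β=-13]: v=-12 after child 2 ≥ β → β-cutoff, skip 1
Root [α=-∞,β=+∞]: v=-13
Leaves evaluated: 13 of 19.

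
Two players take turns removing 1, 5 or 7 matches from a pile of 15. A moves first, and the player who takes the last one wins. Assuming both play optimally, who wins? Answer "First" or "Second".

First

Positions where the player to move wins (W) vs loses (L):
i:   0  1  2  3  4  5  6  7  8  9 10 11 12 13 14 15
     L  W  L  W  L  W  L  W  L  W  L  W  L  W  L  W
Position 15 is W, so the first player wins.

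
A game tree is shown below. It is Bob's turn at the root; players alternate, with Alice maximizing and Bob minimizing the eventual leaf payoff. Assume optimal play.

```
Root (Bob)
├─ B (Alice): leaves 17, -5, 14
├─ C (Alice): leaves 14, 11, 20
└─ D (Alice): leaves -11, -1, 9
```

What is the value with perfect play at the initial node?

9

B (Alice): max(17, -5, 14) = 17
C (Alice): max(14, 11, 20) = 20
D (Alice): max(-11, -1, 9) = 9
Root (Bob): min(17, 20, 9) = 9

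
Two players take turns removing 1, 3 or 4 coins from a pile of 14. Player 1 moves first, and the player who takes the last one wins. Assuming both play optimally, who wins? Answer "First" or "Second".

Compute winning (W) and losing (L) positions by backward induction:
i:   0  1  2  3  4  5  6  7  8  9 10 11 12 13 14
     L  W  L  W  W  W  W  L  W  L  W  W  W  W  L
Position 14 is L, so the second player wins.

Second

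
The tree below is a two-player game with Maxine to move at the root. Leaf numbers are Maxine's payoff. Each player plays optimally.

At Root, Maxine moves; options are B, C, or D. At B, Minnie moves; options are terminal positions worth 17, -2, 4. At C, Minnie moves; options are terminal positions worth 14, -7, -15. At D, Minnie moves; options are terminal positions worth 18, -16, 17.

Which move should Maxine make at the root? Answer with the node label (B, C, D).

B (Minnie): min(17, -2, 4) = -2
C (Minnie): min(14, -7, -15) = -15
D (Minnie): min(18, -16, 17) = -16
Root (Maxine): max(-2, -15, -16) = -2
Maxine picks the child with the highest value: B (value -2).

B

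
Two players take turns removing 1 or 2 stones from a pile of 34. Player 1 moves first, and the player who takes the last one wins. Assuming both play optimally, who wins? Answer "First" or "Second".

W/L table (W = player to move can force a win):
i:   0  1  2  3  4  5  6  7  8  9 10 11 12 13 14 15 16 17 18 19 20 21 22 23 24 25 26 27 28 29 30 31 32 33 34
     L  W  W  L  W  W  L  W  W  L  W  W  L  W  W  L  W  W  L  W  W  L  W  W  L  W  W  L  W  W  L  W  W  L  W
Position 34 is W, so the first player wins.

First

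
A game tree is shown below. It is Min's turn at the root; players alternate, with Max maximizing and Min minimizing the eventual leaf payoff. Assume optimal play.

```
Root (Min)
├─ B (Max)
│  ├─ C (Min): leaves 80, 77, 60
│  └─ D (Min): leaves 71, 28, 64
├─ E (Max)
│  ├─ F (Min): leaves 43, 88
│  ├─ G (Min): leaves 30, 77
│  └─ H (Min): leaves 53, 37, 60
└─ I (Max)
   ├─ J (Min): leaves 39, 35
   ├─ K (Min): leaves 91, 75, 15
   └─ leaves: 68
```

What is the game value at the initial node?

43

C (Min): min(80, 77, 60) = 60
D (Min): min(71, 28, 64) = 28
B (Max): max(60, 28) = 60
F (Min): min(43, 88) = 43
G (Min): min(30, 77) = 30
H (Min): min(53, 37, 60) = 37
E (Max): max(43, 30, 37) = 43
J (Min): min(39, 35) = 35
K (Min): min(91, 75, 15) = 15
I (Max): max(35, 15, 68) = 68
Root (Min): min(60, 43, 68) = 43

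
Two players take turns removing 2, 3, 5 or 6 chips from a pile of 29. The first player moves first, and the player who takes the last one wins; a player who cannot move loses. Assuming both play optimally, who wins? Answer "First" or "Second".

i:   0  1  2  3  4  5  6  7  8  9 10 11 12 13 14 15 16 17 18 19 20 21 22 23 24 25 26 27 28 29
     L  L  W  W  W  W  W  W  L  L  W  W  W  W  W  W  L  L  W  W  W  W  W  W  L  L  W  W  W  W
Position 29 is W, so the first player wins.

First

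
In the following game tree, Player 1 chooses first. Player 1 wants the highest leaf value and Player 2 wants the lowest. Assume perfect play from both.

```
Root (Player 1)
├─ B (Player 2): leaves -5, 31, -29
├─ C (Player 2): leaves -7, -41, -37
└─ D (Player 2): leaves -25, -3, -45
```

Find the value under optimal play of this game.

B (Player 2): min(-5, 31, -29) = -29
C (Player 2): min(-7, -41, -37) = -41
D (Player 2): min(-25, -3, -45) = -45
Root (Player 1): max(-29, -41, -45) = -29

-29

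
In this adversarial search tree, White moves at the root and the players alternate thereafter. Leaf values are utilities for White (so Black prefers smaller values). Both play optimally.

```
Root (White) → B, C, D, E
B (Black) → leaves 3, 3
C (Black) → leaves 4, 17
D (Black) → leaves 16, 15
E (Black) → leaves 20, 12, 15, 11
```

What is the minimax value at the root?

15

B (Black): min(3, 3) = 3
C (Black): min(4, 17) = 4
D (Black): min(16, 15) = 15
E (Black): min(20, 12, 15, 11) = 11
Root (White): max(3, 4, 15, 11) = 15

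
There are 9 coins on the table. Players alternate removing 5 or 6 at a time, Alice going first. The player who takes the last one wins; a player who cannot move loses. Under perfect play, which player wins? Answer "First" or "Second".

First

i:   0  1  2  3  4  5  6  7  8  9
     L  L  L  L  L  W  W  W  W  W
Position 9 is W, so the first player wins.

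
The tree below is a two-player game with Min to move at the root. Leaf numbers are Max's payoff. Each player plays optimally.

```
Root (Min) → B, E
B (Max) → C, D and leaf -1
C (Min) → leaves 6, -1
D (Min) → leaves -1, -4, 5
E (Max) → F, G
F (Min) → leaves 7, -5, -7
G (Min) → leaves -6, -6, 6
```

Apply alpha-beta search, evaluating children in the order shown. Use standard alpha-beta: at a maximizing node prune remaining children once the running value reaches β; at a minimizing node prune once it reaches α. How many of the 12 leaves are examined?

C [α=-∞,β=+∞]: v=-1
D [α=-1,β=+∞]: v=-1 after child 1 ≤ α → α-cutoff, skip 2
B [α=-∞,β=+∞]: v=-1
F [α=-∞,β=-1]: v=-7
G [α=-7,β=-1]: v=-6
E [α=-∞,β=-1]: v=-6
Root [α=-∞,β=+∞]: v=-6
Leaves evaluated: 10 of 12.

10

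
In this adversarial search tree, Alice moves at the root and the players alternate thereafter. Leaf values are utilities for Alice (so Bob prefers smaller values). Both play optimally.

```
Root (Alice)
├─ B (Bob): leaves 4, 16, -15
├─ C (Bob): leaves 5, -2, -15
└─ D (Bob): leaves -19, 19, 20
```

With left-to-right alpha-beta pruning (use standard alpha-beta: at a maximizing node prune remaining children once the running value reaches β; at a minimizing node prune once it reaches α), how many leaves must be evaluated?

B [α=-∞,β=+∞]: v=-15
C [α=-15,β=+∞]: v=-15
D [α=-15,β=+∞]: v=-19 after child 1 ≤ α → α-cutoff, skip 2
Root [α=-∞,β=+∞]: v=-15
Leaves evaluated: 7 of 9.

7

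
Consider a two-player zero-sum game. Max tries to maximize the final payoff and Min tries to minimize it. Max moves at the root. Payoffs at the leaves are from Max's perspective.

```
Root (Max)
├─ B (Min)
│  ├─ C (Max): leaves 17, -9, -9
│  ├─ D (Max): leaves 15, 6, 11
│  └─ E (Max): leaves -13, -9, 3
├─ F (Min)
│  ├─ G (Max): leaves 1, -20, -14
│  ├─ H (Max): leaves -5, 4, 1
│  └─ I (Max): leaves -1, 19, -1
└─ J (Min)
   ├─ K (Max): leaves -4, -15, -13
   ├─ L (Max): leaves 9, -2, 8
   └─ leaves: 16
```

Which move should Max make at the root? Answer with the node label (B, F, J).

B

C (Max): max(17, -9, -9) = 17
D (Max): max(15, 6, 11) = 15
E (Max): max(-13, -9, 3) = 3
B (Min): min(17, 15, 3) = 3
G (Max): max(1, -20, -14) = 1
H (Max): max(-5, 4, 1) = 4
I (Max): max(-1, 19, -1) = 19
F (Min): min(1, 4, 19) = 1
K (Max): max(-4, -15, -13) = -4
L (Max): max(9, -2, 8) = 9
J (Min): min(-4, 9, 16) = -4
Root (Max): max(3, 1, -4) = 3
Max picks the child with the highest value: B (value 3).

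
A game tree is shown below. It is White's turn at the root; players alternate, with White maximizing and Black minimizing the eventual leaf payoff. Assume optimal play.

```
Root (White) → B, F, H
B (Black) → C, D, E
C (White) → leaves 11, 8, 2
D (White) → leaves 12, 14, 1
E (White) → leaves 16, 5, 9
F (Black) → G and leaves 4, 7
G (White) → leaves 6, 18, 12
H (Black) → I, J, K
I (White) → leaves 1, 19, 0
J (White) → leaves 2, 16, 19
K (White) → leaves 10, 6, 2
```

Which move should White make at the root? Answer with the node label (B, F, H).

B

C (White): max(11, 8, 2) = 11
D (White): max(12, 14, 1) = 14
E (White): max(16, 5, 9) = 16
B (Black): min(11, 14, 16) = 11
G (White): max(6, 18, 12) = 18
F (Black): min(18, 4, 7) = 4
I (White): max(1, 19, 0) = 19
J (White): max(2, 16, 19) = 19
K (White): max(10, 6, 2) = 10
H (Black): min(19, 19, 10) = 10
Root (White): max(11, 4, 10) = 11
White picks the child with the highest value: B (value 11).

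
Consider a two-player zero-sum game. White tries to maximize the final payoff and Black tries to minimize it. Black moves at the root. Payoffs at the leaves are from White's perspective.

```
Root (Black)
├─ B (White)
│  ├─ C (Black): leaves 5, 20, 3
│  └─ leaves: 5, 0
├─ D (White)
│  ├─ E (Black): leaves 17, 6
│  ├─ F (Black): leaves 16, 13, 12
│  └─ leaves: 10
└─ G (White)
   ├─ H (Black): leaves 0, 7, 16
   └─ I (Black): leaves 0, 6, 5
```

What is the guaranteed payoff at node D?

E: min(17, 6) = 6
F: min(16, 13, 12) = 12
D: max(6, 12, 10) = 12

12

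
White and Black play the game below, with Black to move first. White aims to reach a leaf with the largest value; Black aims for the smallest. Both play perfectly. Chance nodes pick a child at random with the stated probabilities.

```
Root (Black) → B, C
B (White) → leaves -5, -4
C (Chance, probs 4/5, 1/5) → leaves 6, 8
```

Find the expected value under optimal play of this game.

-4

B (White): max(-5, -4) = -4
C (Chance): 4/5·6 + 1/5·8 = 6.4
Root (Black): min(-4, 6.4) = -4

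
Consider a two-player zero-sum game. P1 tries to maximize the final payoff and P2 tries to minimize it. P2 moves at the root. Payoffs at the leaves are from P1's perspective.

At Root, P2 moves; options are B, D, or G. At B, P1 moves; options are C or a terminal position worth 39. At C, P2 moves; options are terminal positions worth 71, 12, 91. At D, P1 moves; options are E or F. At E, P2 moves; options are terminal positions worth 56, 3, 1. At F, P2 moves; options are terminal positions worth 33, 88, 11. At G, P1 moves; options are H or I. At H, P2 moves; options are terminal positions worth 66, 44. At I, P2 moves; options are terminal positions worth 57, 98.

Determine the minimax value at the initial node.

11

C (P2): min(71, 12, 91) = 12
B (P1): max(12, 39) = 39
E (P2): min(56, 3, 1) = 1
F (P2): min(33, 88, 11) = 11
D (P1): max(1, 11) = 11
H (P2): min(66, 44) = 44
I (P2): min(57, 98) = 57
G (P1): max(44, 57) = 57
Root (P2): min(39, 11, 57) = 11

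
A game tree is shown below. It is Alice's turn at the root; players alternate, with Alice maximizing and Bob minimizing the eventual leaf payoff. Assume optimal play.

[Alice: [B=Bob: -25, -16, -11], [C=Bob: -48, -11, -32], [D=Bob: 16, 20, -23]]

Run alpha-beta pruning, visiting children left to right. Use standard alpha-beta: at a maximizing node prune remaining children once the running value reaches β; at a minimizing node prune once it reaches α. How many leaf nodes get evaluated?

7

B [α=-∞,β=+∞]: v=-25
C [α=-25,β=+∞]: v=-48 after child 1 ≤ α → α-cutoff, skip 2
D [α=-25,β=+∞]: v=-23
Root [α=-∞,β=+∞]: v=-23
Leaves evaluated: 7 of 9.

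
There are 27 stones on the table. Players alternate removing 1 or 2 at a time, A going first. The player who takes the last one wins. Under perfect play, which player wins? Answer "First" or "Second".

Second

W/L table (W = player to move can force a win):
i:   0  1  2  3  4  5  6  7  8  9 10 11 12 13 14 15 16 17 18 19 20 21 22 23 24 25 26 27
     L  W  W  L  W  W  L  W  W  L  W  W  L  W  W  L  W  W  L  W  W  L  W  W  L  W  W  L
Position 27 is L, so the second player wins.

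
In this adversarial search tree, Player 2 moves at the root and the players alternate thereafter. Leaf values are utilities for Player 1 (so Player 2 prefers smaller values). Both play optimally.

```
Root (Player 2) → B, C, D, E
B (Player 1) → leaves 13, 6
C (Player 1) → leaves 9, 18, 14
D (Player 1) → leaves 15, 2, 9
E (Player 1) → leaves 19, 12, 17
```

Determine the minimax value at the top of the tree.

13

B (Player 1): max(13, 6) = 13
C (Player 1): max(9, 18, 14) = 18
D (Player 1): max(15, 2, 9) = 15
E (Player 1): max(19, 12, 17) = 19
Root (Player 2): min(13, 18, 15, 19) = 13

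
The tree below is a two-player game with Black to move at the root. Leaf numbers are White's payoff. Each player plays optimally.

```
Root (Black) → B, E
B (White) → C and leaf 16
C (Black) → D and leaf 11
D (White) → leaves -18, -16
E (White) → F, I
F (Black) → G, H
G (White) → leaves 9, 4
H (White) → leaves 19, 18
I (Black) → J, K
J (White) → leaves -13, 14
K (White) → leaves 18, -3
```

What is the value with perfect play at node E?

G: max(9, 4) = 9
H: max(19, 18) = 19
F: min(9, 19) = 9
J: max(-13, 14) = 14
K: max(18, -3) = 18
I: min(14, 18) = 14
E: max(9, 14) = 14

14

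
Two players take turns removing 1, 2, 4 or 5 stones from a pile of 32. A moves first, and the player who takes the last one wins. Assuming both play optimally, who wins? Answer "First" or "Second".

First

Positions where the player to move wins (W) vs loses (L):
i:   0  1  2  3  4  5  6  7  8  9 10 11 12 13 14 15 16 17 18 19 20 21 22 23 24 25 26 27 28 29 30 31 32
     L  W  W  L  W  W  L  W  W  L  W  W  L  W  W  L  W  W  L  W  W  L  W  W  L  W  W  L  W  W  L  W  W
Position 32 is W, so the first player wins.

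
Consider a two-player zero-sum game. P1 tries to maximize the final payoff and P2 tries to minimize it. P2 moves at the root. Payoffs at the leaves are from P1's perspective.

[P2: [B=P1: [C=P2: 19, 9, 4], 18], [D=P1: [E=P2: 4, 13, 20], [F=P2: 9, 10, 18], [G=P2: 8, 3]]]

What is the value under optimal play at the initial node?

9

C (P2): min(19, 9, 4) = 4
B (P1): max(4, 18) = 18
E (P2): min(4, 13, 20) = 4
F (P2): min(9, 10, 18) = 9
G (P2): min(8, 3) = 3
D (P1): max(4, 9, 3) = 9
Root (P2): min(18, 9) = 9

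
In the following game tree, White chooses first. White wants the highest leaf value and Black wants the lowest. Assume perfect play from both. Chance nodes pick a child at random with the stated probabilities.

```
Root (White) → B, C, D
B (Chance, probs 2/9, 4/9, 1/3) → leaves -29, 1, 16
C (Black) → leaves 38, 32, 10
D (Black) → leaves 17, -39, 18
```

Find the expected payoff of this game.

10

B (Chance): 2/9·-29 + 4/9·1 + 1/3·16 = -0.67
C (Black): min(38, 32, 10) = 10
D (Black): min(17, -39, 18) = -39
Root (White): max(-0.67, 10, -39) = 10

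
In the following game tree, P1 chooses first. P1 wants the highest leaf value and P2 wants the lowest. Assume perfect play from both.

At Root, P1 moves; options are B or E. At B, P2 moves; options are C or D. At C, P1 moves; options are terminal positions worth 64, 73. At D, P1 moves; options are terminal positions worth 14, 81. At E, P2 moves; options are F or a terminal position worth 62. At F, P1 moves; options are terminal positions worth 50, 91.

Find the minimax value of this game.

C (P1): max(64, 73) = 73
D (P1): max(14, 81) = 81
B (P2): min(73, 81) = 73
F (P1): max(50, 91) = 91
E (P2): min(91, 62) = 62
Root (P1): max(73, 62) = 73

73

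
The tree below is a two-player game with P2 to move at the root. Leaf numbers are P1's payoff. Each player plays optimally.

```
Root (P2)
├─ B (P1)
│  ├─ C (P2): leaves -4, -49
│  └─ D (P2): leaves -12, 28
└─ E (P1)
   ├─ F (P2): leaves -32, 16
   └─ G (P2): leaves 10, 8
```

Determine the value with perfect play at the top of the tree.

-12

C (P2): min(-4, -49) = -49
D (P2): min(-12, 28) = -12
B (P1): max(-49, -12) = -12
F (P2): min(-32, 16) = -32
G (P2): min(10, 8) = 8
E (P1): max(-32, 8) = 8
Root (P2): min(-12, 8) = -12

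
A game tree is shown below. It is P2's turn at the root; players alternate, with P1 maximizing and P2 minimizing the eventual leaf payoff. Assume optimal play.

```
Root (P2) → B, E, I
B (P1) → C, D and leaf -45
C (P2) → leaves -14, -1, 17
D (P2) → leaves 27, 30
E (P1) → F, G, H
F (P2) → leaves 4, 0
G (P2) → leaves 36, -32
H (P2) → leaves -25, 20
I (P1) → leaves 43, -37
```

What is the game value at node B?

27

C: min(-14, -1, 17) = -14
D: min(27, 30) = 27
B: max(-14, 27, -45) = 27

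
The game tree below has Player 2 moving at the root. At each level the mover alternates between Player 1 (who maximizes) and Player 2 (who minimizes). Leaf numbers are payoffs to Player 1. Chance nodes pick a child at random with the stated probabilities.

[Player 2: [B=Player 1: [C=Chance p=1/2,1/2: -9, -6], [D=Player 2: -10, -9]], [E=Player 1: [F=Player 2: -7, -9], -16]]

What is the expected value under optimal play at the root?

C (Chance): 1/2·-9 + 1/2·-6 = -7.5
D (Player 2): min(-10, -9) = -10
B (Player 1): max(-7.5, -10) = -7.5
F (Player 2): min(-7, -9) = -9
E (Player 1): max(-9, -16) = -9
Root (Player 2): min(-7.5, -9) = -9

-9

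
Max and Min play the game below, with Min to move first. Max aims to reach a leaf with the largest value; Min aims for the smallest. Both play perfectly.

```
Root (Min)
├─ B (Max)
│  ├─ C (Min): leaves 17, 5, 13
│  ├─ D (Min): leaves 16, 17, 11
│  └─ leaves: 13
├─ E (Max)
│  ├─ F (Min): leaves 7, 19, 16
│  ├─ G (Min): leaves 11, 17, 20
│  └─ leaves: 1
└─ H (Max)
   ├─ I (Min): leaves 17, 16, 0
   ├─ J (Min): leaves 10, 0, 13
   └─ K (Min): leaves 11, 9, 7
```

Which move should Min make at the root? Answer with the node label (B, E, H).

H

C (Min): min(17, 5, 13) = 5
D (Min): min(16, 17, 11) = 11
B (Max): max(5, 11, 13) = 13
F (Min): min(7, 19, 16) = 7
G (Min): min(11, 17, 20) = 11
E (Max): max(7, 11, 1) = 11
I (Min): min(17, 16, 0) = 0
J (Min): min(10, 0, 13) = 0
K (Min): min(11, 9, 7) = 7
H (Max): max(0, 0, 7) = 7
Root (Min): min(13, 11, 7) = 7
Min picks the child with the lowest value: H (value 7).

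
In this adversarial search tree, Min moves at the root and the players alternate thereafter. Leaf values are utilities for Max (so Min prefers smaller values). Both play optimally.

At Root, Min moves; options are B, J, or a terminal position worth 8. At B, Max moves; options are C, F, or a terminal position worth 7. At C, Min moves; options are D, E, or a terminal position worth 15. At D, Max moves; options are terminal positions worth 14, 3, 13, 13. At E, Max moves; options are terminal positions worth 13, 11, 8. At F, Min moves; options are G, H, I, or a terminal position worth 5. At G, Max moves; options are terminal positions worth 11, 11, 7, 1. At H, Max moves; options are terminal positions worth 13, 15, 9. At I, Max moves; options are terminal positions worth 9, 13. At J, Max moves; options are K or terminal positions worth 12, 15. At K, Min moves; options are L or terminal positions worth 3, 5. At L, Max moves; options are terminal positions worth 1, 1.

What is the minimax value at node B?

D: max(14, 3, 13, 13) = 14
E: max(13, 11, 8) = 13
C: min(14, 13, 15) = 13
G: max(11, 11, 7, 1) = 11
H: max(13, 15, 9) = 15
I: max(9, 13) = 13
F: min(11, 15, 13, 5) = 5
B: max(13, 5, 7) = 13

13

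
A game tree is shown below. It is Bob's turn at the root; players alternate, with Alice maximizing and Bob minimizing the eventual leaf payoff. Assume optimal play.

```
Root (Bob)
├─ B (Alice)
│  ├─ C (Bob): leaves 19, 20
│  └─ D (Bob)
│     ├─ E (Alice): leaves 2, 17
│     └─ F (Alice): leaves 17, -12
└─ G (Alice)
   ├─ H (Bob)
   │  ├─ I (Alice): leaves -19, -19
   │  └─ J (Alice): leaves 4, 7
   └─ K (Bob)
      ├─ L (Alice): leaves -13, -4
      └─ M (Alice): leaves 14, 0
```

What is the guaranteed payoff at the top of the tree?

C (Bob): min(19, 20) = 19
E (Alice): max(2, 17) = 17
F (Alice): max(17, -12) = 17
D (Bob): min(17, 17) = 17
B (Alice): max(19, 17) = 19
I (Alice): max(-19, -19) = -19
J (Alice): max(4, 7) = 7
H (Bob): min(-19, 7) = -19
L (Alice): max(-13, -4) = -4
M (Alice): max(14, 0) = 14
K (Bob): min(-4, 14) = -4
G (Alice): max(-19, -4) = -4
Root (Bob): min(19, -4) = -4

-4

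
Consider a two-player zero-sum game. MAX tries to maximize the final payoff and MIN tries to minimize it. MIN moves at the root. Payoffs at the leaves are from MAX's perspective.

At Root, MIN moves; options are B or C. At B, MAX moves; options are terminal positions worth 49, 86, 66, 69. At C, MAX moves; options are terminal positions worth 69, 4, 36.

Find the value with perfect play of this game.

B (MAX): max(49, 86, 66, 69) = 86
C (MAX): max(69, 4, 36) = 69
Root (MIN): min(86, 69) = 69

69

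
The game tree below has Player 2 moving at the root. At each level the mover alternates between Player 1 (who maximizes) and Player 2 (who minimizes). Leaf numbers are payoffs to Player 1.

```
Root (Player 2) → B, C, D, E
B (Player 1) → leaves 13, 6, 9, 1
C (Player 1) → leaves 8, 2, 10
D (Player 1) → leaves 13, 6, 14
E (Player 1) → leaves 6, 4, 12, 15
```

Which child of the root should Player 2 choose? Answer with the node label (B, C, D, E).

B (Player 1): max(13, 6, 9, 1) = 13
C (Player 1): max(8, 2, 10) = 10
D (Player 1): max(13, 6, 14) = 14
E (Player 1): max(6, 4, 12, 15) = 15
Root (Player 2): min(13, 10, 14, 15) = 10
Player 2 picks the child with the lowest value: C (value 10).

C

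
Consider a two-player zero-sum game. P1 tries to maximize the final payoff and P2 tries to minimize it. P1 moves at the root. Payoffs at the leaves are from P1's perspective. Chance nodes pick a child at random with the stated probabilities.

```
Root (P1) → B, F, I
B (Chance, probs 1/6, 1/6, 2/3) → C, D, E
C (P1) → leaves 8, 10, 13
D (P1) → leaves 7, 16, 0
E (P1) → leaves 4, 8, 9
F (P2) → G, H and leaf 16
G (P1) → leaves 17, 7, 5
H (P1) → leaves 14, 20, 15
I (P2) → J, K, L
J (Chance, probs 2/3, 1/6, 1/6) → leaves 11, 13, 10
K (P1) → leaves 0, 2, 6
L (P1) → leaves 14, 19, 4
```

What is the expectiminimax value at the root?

C (P1): max(8, 10, 13) = 13
D (P1): max(7, 16, 0) = 16
E (P1): max(4, 8, 9) = 9
B (Chance): 1/6·13 + 1/6·16 + 2/3·9 = 10.83
G (P1): max(17, 7, 5) = 17
H (P1): max(14, 20, 15) = 20
F (P2): min(17, 20, 16) = 16
J (Chance): 2/3·11 + 1/6·13 + 1/6·10 = 11.17
K (P1): max(0, 2, 6) = 6
L (P1): max(14, 19, 4) = 19
I (P2): min(11.17, 6, 19) = 6
Root (P1): max(10.83, 16, 6) = 16

16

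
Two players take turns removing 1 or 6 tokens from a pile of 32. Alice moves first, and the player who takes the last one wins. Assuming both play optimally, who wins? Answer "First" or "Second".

Positions where the player to move wins (W) vs loses (L):
i:   0  1  2  3  4  5  6  7  8  9 10 11 12 13 14 15 16 17 18 19 20 21 22 23 24 25 26 27 28 29 30 31 32
     L  W  L  W  L  W  W  L  W  L  W  L  W  W  L  W  L  W  L  W  W  L  W  L  W  L  W  W  L  W  L  W  L
Position 32 is L, so the second player wins.

Second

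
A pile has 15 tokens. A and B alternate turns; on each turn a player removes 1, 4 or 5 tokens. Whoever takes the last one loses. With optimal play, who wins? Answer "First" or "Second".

W/L table (W = player to move can force a win):
i:   0  1  2  3  4  5  6  7  8  9 10 11 12 13 14 15
     W  L  W  L  W  W  W  W  W  L  W  L  W  W  W  W
Position 15 is W, so the first player wins.

First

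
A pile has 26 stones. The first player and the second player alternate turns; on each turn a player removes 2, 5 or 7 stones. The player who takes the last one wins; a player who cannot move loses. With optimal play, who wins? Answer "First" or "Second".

Compute winning (W) and losing (L) positions by backward induction:
i:   0  1  2  3  4  5  6  7  8  9 10 11 12 13 14 15 16 17 18 19 20 21 22 23 24 25 26
     L  L  W  W  L  W  W  W  W  W  L  W  W  L  L  W  W  W  W  W  W  W  L  L  W  W  L
Position 26 is L, so the second player wins.

Second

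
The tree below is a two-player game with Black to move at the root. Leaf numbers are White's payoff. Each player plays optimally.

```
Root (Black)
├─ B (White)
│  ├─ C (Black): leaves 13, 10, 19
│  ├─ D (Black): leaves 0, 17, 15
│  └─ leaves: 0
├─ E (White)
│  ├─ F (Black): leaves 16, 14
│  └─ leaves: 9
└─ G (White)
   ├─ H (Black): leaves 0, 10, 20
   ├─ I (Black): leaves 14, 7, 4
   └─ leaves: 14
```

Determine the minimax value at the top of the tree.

10

C (Black): min(13, 10, 19) = 10
D (Black): min(0, 17, 15) = 0
B (White): max(10, 0, 0) = 10
F (Black): min(16, 14) = 14
E (White): max(14, 9) = 14
H (Black): min(0, 10, 20) = 0
I (Black): min(14, 7, 4) = 4
G (White): max(0, 4, 14) = 14
Root (Black): min(10, 14, 14) = 10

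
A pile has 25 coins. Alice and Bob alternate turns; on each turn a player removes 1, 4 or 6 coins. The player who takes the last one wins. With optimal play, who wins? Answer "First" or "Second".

Second

Positions where the player to move wins (W) vs loses (L):
i:   0  1  2  3  4  5  6  7  8  9 10 11 12 13 14 15 16 17 18 19 20 21 22 23 24 25
     L  W  L  W  W  L  W  L  W  W  L  W  L  W  W  L  W  L  W  W  L  W  L  W  W  L
Position 25 is L, so the second player wins.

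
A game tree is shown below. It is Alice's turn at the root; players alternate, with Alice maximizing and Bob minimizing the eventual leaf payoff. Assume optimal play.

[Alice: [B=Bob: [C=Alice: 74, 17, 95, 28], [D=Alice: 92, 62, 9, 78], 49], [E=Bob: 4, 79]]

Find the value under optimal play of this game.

49

C (Alice): max(74, 17, 95, 28) = 95
D (Alice): max(92, 62, 9, 78) = 92
B (Bob): min(95, 92, 49) = 49
E (Bob): min(4, 79) = 4
Root (Alice): max(49, 4) = 49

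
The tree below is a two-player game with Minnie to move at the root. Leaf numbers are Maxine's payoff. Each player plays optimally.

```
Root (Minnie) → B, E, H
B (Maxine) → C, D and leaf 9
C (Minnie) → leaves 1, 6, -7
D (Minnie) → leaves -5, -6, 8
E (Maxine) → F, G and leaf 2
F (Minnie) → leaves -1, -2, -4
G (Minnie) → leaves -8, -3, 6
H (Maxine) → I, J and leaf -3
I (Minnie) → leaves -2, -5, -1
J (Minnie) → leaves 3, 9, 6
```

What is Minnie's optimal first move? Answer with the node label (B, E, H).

E

C (Minnie): min(1, 6, -7) = -7
D (Minnie): min(-5, -6, 8) = -6
B (Maxine): max(-7, -6, 9) = 9
F (Minnie): min(-1, -2, -4) = -4
G (Minnie): min(-8, -3, 6) = -8
E (Maxine): max(-4, -8, 2) = 2
I (Minnie): min(-2, -5, -1) = -5
J (Minnie): min(3, 9, 6) = 3
H (Maxine): max(-5, 3, -3) = 3
Root (Minnie): min(9, 2, 3) = 2
Minnie picks the child with the lowest value: E (value 2).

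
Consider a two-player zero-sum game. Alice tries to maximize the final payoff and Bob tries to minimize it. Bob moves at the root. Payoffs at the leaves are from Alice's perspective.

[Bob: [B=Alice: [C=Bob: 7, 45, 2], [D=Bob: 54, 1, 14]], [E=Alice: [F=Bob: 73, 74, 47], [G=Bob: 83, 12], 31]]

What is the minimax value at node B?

2

C: min(7, 45, 2) = 2
D: min(54, 1, 14) = 1
B: max(2, 1) = 2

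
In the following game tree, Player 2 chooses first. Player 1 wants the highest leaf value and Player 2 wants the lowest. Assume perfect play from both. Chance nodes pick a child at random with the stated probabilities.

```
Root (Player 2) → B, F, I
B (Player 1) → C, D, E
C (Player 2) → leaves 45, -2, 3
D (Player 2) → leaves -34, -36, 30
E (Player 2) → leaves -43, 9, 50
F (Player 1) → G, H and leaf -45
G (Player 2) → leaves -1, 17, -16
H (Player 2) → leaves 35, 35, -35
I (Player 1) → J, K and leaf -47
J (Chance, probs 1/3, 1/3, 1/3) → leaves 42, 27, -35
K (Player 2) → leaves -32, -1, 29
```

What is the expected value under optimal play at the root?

C (Player 2): min(45, -2, 3) = -2
D (Player 2): min(-34, -36, 30) = -36
E (Player 2): min(-43, 9, 50) = -43
B (Player 1): max(-2, -36, -43) = -2
G (Player 2): min(-1, 17, -16) = -16
H (Player 2): min(35, 35, -35) = -35
F (Player 1): max(-16, -35, -45) = -16
J (Chance): 1/3·42 + 1/3·27 + 1/3·-35 = 11.33
K (Player 2): min(-32, -1, 29) = -32
I (Player 1): max(11.33, -32, -47) = 11.33
Root (Player 2): min(-2, -16, 11.33) = -16

-16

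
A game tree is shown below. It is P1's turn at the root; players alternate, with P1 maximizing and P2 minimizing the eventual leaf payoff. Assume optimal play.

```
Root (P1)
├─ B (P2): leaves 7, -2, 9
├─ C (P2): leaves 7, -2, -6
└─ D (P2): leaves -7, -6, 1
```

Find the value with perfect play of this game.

B (P2): min(7, -2, 9) = -2
C (P2): min(7, -2, -6) = -6
D (P2): min(-7, -6, 1) = -7
Root (P1): max(-2, -6, -7) = -2

-2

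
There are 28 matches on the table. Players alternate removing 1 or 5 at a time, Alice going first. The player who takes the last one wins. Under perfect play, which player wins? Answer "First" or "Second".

Second

W/L table (W = player to move can force a win):
i:   0  1  2  3  4  5  6  7  8  9 10 11 12 13 14 15 16 17 18 19 20 21 22 23 24 25 26 27 28
     L  W  L  W  L  W  L  W  L  W  L  W  L  W  L  W  L  W  L  W  L  W  L  W  L  W  L  W  L
Position 28 is L, so the second player wins.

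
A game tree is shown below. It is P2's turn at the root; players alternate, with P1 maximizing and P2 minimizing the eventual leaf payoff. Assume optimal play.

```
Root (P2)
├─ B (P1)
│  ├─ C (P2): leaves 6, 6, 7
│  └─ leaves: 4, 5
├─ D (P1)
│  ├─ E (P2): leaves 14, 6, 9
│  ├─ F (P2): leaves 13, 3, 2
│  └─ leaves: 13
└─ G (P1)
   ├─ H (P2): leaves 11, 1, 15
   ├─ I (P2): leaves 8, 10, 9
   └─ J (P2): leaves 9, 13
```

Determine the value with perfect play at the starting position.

6

C (P2): min(6, 6, 7) = 6
B (P1): max(6, 4, 5) = 6
E (P2): min(14, 6, 9) = 6
F (P2): min(13, 3, 2) = 2
D (P1): max(6, 2, 13) = 13
H (P2): min(11, 1, 15) = 1
I (P2): min(8, 10, 9) = 8
J (P2): min(9, 13) = 9
G (P1): max(1, 8, 9) = 9
Root (P2): min(6, 13, 9) = 6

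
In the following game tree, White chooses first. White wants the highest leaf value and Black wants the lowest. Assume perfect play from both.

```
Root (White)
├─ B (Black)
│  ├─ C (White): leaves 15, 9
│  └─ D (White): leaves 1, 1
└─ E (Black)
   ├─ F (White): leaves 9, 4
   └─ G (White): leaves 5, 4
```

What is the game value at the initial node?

C (White): max(15, 9) = 15
D (White): max(1, 1) = 1
B (Black): min(15, 1) = 1
F (White): max(9, 4) = 9
G (White): max(5, 4) = 5
E (Black): min(9, 5) = 5
Root (White): max(1, 5) = 5

5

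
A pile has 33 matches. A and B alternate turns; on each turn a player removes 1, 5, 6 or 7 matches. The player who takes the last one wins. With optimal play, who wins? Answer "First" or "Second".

First

Compute winning (W) and losing (L) positions by backward induction:
i:   0  1  2  3  4  5  6  7  8  9 10 11 12 13 14 15 16 17 18 19 20 21 22 23 24 25 26 27 28 29 30 31 32 33
     L  W  L  W  L  W  W  W  W  W  W  W  L  W  L  W  L  W  W  W  W  W  W  W  L  W  L  W  L  W  W  W  W  W
Position 33 is W, so the first player wins.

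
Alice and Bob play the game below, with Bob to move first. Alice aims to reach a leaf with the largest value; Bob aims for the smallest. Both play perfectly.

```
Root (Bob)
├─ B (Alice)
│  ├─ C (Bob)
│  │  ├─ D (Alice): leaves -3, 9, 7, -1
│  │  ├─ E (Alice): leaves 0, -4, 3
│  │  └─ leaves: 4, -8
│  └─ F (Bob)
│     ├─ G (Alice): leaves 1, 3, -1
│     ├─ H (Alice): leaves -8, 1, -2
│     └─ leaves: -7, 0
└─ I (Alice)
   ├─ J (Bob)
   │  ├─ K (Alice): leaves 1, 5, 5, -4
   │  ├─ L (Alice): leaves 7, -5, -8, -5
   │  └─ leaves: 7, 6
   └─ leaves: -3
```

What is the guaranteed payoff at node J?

5

K: max(1, 5, 5, -4) = 5
L: max(7, -5, -8, -5) = 7
J: min(5, 7, 7, 6) = 5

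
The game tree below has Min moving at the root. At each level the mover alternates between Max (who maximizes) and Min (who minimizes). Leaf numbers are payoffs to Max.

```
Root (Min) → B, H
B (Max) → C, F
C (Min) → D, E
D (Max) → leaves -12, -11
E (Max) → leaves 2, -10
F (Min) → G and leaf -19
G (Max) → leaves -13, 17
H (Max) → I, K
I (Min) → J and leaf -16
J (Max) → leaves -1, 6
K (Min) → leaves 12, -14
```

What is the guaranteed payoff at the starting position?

D (Max): max(-12, -11) = -11
E (Max): max(2, -10) = 2
C (Min): min(-11, 2) = -11
G (Max): max(-13, 17) = 17
F (Min): min(17, -19) = -19
B (Max): max(-11, -19) = -11
J (Max): max(-1, 6) = 6
I (Min): min(6, -16) = -16
K (Min): min(12, -14) = -14
H (Max): max(-16, -14) = -14
Root (Min): min(-11, -14) = -14

-14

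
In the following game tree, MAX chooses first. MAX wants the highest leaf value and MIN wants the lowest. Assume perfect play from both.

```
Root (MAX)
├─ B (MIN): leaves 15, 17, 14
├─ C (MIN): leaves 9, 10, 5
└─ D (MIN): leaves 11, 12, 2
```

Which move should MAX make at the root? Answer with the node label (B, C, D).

B

B (MIN): min(15, 17, 14) = 14
C (MIN): min(9, 10, 5) = 5
D (MIN): min(11, 12, 2) = 2
Root (MAX): max(14, 5, 2) = 14
MAX picks the child with the highest value: B (value 14).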